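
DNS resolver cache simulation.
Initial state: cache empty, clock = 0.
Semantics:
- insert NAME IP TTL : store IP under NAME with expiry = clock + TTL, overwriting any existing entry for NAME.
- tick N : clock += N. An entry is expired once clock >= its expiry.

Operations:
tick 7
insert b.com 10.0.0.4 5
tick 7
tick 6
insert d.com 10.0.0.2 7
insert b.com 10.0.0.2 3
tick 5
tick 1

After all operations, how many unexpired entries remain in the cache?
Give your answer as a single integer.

Op 1: tick 7 -> clock=7.
Op 2: insert b.com -> 10.0.0.4 (expiry=7+5=12). clock=7
Op 3: tick 7 -> clock=14. purged={b.com}
Op 4: tick 6 -> clock=20.
Op 5: insert d.com -> 10.0.0.2 (expiry=20+7=27). clock=20
Op 6: insert b.com -> 10.0.0.2 (expiry=20+3=23). clock=20
Op 7: tick 5 -> clock=25. purged={b.com}
Op 8: tick 1 -> clock=26.
Final cache (unexpired): {d.com} -> size=1

Answer: 1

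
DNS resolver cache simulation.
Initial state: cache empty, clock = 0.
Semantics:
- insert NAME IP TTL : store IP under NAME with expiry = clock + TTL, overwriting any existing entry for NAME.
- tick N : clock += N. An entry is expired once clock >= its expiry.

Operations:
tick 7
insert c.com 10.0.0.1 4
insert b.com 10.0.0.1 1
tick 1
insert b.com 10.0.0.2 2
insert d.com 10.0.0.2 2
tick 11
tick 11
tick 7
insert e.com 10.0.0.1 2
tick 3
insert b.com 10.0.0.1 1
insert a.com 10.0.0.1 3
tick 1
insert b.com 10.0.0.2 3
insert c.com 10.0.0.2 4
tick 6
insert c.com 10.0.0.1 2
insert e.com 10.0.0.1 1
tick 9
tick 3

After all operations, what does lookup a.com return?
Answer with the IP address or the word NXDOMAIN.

Op 1: tick 7 -> clock=7.
Op 2: insert c.com -> 10.0.0.1 (expiry=7+4=11). clock=7
Op 3: insert b.com -> 10.0.0.1 (expiry=7+1=8). clock=7
Op 4: tick 1 -> clock=8. purged={b.com}
Op 5: insert b.com -> 10.0.0.2 (expiry=8+2=10). clock=8
Op 6: insert d.com -> 10.0.0.2 (expiry=8+2=10). clock=8
Op 7: tick 11 -> clock=19. purged={b.com,c.com,d.com}
Op 8: tick 11 -> clock=30.
Op 9: tick 7 -> clock=37.
Op 10: insert e.com -> 10.0.0.1 (expiry=37+2=39). clock=37
Op 11: tick 3 -> clock=40. purged={e.com}
Op 12: insert b.com -> 10.0.0.1 (expiry=40+1=41). clock=40
Op 13: insert a.com -> 10.0.0.1 (expiry=40+3=43). clock=40
Op 14: tick 1 -> clock=41. purged={b.com}
Op 15: insert b.com -> 10.0.0.2 (expiry=41+3=44). clock=41
Op 16: insert c.com -> 10.0.0.2 (expiry=41+4=45). clock=41
Op 17: tick 6 -> clock=47. purged={a.com,b.com,c.com}
Op 18: insert c.com -> 10.0.0.1 (expiry=47+2=49). clock=47
Op 19: insert e.com -> 10.0.0.1 (expiry=47+1=48). clock=47
Op 20: tick 9 -> clock=56. purged={c.com,e.com}
Op 21: tick 3 -> clock=59.
lookup a.com: not in cache (expired or never inserted)

Answer: NXDOMAIN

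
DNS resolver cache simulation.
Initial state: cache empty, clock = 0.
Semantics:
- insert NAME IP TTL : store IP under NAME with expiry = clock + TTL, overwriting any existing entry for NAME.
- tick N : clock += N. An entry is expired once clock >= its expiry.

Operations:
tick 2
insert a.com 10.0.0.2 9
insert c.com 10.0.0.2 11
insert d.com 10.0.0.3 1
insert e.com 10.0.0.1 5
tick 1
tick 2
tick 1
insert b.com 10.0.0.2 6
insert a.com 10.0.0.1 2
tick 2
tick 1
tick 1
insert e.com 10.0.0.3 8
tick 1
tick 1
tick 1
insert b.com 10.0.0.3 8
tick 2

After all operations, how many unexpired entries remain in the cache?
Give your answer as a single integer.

Answer: 2

Derivation:
Op 1: tick 2 -> clock=2.
Op 2: insert a.com -> 10.0.0.2 (expiry=2+9=11). clock=2
Op 3: insert c.com -> 10.0.0.2 (expiry=2+11=13). clock=2
Op 4: insert d.com -> 10.0.0.3 (expiry=2+1=3). clock=2
Op 5: insert e.com -> 10.0.0.1 (expiry=2+5=7). clock=2
Op 6: tick 1 -> clock=3. purged={d.com}
Op 7: tick 2 -> clock=5.
Op 8: tick 1 -> clock=6.
Op 9: insert b.com -> 10.0.0.2 (expiry=6+6=12). clock=6
Op 10: insert a.com -> 10.0.0.1 (expiry=6+2=8). clock=6
Op 11: tick 2 -> clock=8. purged={a.com,e.com}
Op 12: tick 1 -> clock=9.
Op 13: tick 1 -> clock=10.
Op 14: insert e.com -> 10.0.0.3 (expiry=10+8=18). clock=10
Op 15: tick 1 -> clock=11.
Op 16: tick 1 -> clock=12. purged={b.com}
Op 17: tick 1 -> clock=13. purged={c.com}
Op 18: insert b.com -> 10.0.0.3 (expiry=13+8=21). clock=13
Op 19: tick 2 -> clock=15.
Final cache (unexpired): {b.com,e.com} -> size=2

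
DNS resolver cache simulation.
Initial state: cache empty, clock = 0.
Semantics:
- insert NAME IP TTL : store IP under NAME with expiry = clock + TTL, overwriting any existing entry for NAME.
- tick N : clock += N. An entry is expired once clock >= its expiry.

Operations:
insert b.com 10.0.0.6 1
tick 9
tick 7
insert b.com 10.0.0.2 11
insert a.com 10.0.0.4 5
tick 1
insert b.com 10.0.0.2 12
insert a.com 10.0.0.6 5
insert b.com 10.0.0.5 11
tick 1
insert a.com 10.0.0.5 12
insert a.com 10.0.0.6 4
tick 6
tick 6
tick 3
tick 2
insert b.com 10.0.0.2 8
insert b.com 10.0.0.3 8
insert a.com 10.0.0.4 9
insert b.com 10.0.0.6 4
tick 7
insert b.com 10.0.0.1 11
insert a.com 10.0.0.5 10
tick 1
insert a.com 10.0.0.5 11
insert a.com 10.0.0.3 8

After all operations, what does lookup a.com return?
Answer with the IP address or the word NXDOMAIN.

Answer: 10.0.0.3

Derivation:
Op 1: insert b.com -> 10.0.0.6 (expiry=0+1=1). clock=0
Op 2: tick 9 -> clock=9. purged={b.com}
Op 3: tick 7 -> clock=16.
Op 4: insert b.com -> 10.0.0.2 (expiry=16+11=27). clock=16
Op 5: insert a.com -> 10.0.0.4 (expiry=16+5=21). clock=16
Op 6: tick 1 -> clock=17.
Op 7: insert b.com -> 10.0.0.2 (expiry=17+12=29). clock=17
Op 8: insert a.com -> 10.0.0.6 (expiry=17+5=22). clock=17
Op 9: insert b.com -> 10.0.0.5 (expiry=17+11=28). clock=17
Op 10: tick 1 -> clock=18.
Op 11: insert a.com -> 10.0.0.5 (expiry=18+12=30). clock=18
Op 12: insert a.com -> 10.0.0.6 (expiry=18+4=22). clock=18
Op 13: tick 6 -> clock=24. purged={a.com}
Op 14: tick 6 -> clock=30. purged={b.com}
Op 15: tick 3 -> clock=33.
Op 16: tick 2 -> clock=35.
Op 17: insert b.com -> 10.0.0.2 (expiry=35+8=43). clock=35
Op 18: insert b.com -> 10.0.0.3 (expiry=35+8=43). clock=35
Op 19: insert a.com -> 10.0.0.4 (expiry=35+9=44). clock=35
Op 20: insert b.com -> 10.0.0.6 (expiry=35+4=39). clock=35
Op 21: tick 7 -> clock=42. purged={b.com}
Op 22: insert b.com -> 10.0.0.1 (expiry=42+11=53). clock=42
Op 23: insert a.com -> 10.0.0.5 (expiry=42+10=52). clock=42
Op 24: tick 1 -> clock=43.
Op 25: insert a.com -> 10.0.0.5 (expiry=43+11=54). clock=43
Op 26: insert a.com -> 10.0.0.3 (expiry=43+8=51). clock=43
lookup a.com: present, ip=10.0.0.3 expiry=51 > clock=43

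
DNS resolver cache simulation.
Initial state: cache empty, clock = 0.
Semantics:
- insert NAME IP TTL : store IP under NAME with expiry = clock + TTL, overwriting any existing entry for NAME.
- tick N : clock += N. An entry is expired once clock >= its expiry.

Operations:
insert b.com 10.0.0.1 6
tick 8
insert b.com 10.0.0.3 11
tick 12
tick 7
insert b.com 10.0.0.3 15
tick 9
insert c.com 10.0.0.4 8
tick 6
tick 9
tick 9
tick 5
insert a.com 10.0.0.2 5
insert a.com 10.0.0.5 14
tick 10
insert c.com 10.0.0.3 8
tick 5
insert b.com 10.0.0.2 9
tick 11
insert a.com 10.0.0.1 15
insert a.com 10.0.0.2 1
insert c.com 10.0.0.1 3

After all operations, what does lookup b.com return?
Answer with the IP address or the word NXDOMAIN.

Op 1: insert b.com -> 10.0.0.1 (expiry=0+6=6). clock=0
Op 2: tick 8 -> clock=8. purged={b.com}
Op 3: insert b.com -> 10.0.0.3 (expiry=8+11=19). clock=8
Op 4: tick 12 -> clock=20. purged={b.com}
Op 5: tick 7 -> clock=27.
Op 6: insert b.com -> 10.0.0.3 (expiry=27+15=42). clock=27
Op 7: tick 9 -> clock=36.
Op 8: insert c.com -> 10.0.0.4 (expiry=36+8=44). clock=36
Op 9: tick 6 -> clock=42. purged={b.com}
Op 10: tick 9 -> clock=51. purged={c.com}
Op 11: tick 9 -> clock=60.
Op 12: tick 5 -> clock=65.
Op 13: insert a.com -> 10.0.0.2 (expiry=65+5=70). clock=65
Op 14: insert a.com -> 10.0.0.5 (expiry=65+14=79). clock=65
Op 15: tick 10 -> clock=75.
Op 16: insert c.com -> 10.0.0.3 (expiry=75+8=83). clock=75
Op 17: tick 5 -> clock=80. purged={a.com}
Op 18: insert b.com -> 10.0.0.2 (expiry=80+9=89). clock=80
Op 19: tick 11 -> clock=91. purged={b.com,c.com}
Op 20: insert a.com -> 10.0.0.1 (expiry=91+15=106). clock=91
Op 21: insert a.com -> 10.0.0.2 (expiry=91+1=92). clock=91
Op 22: insert c.com -> 10.0.0.1 (expiry=91+3=94). clock=91
lookup b.com: not in cache (expired or never inserted)

Answer: NXDOMAIN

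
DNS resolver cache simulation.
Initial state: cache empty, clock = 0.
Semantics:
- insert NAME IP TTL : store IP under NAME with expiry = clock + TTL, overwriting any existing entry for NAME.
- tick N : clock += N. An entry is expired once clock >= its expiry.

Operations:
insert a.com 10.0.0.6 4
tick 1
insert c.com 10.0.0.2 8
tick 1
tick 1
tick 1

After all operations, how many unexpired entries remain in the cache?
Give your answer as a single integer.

Op 1: insert a.com -> 10.0.0.6 (expiry=0+4=4). clock=0
Op 2: tick 1 -> clock=1.
Op 3: insert c.com -> 10.0.0.2 (expiry=1+8=9). clock=1
Op 4: tick 1 -> clock=2.
Op 5: tick 1 -> clock=3.
Op 6: tick 1 -> clock=4. purged={a.com}
Final cache (unexpired): {c.com} -> size=1

Answer: 1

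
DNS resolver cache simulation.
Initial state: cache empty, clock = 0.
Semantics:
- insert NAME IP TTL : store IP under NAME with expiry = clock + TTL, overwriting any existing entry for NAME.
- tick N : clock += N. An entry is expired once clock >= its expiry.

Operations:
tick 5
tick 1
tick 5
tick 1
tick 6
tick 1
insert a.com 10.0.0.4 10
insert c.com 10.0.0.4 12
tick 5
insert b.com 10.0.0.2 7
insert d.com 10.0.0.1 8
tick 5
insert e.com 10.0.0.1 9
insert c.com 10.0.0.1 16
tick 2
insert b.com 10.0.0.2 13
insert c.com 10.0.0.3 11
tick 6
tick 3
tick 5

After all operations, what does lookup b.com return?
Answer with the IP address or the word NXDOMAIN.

Op 1: tick 5 -> clock=5.
Op 2: tick 1 -> clock=6.
Op 3: tick 5 -> clock=11.
Op 4: tick 1 -> clock=12.
Op 5: tick 6 -> clock=18.
Op 6: tick 1 -> clock=19.
Op 7: insert a.com -> 10.0.0.4 (expiry=19+10=29). clock=19
Op 8: insert c.com -> 10.0.0.4 (expiry=19+12=31). clock=19
Op 9: tick 5 -> clock=24.
Op 10: insert b.com -> 10.0.0.2 (expiry=24+7=31). clock=24
Op 11: insert d.com -> 10.0.0.1 (expiry=24+8=32). clock=24
Op 12: tick 5 -> clock=29. purged={a.com}
Op 13: insert e.com -> 10.0.0.1 (expiry=29+9=38). clock=29
Op 14: insert c.com -> 10.0.0.1 (expiry=29+16=45). clock=29
Op 15: tick 2 -> clock=31. purged={b.com}
Op 16: insert b.com -> 10.0.0.2 (expiry=31+13=44). clock=31
Op 17: insert c.com -> 10.0.0.3 (expiry=31+11=42). clock=31
Op 18: tick 6 -> clock=37. purged={d.com}
Op 19: tick 3 -> clock=40. purged={e.com}
Op 20: tick 5 -> clock=45. purged={b.com,c.com}
lookup b.com: not in cache (expired or never inserted)

Answer: NXDOMAIN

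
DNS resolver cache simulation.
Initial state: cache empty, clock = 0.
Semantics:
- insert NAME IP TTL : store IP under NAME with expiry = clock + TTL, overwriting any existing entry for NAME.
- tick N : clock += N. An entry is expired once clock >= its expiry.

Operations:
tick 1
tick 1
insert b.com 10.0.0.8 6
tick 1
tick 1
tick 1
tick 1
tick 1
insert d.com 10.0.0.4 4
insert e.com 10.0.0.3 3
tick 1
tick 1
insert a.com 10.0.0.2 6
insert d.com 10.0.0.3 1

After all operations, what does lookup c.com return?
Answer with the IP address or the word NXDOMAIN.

Op 1: tick 1 -> clock=1.
Op 2: tick 1 -> clock=2.
Op 3: insert b.com -> 10.0.0.8 (expiry=2+6=8). clock=2
Op 4: tick 1 -> clock=3.
Op 5: tick 1 -> clock=4.
Op 6: tick 1 -> clock=5.
Op 7: tick 1 -> clock=6.
Op 8: tick 1 -> clock=7.
Op 9: insert d.com -> 10.0.0.4 (expiry=7+4=11). clock=7
Op 10: insert e.com -> 10.0.0.3 (expiry=7+3=10). clock=7
Op 11: tick 1 -> clock=8. purged={b.com}
Op 12: tick 1 -> clock=9.
Op 13: insert a.com -> 10.0.0.2 (expiry=9+6=15). clock=9
Op 14: insert d.com -> 10.0.0.3 (expiry=9+1=10). clock=9
lookup c.com: not in cache (expired or never inserted)

Answer: NXDOMAIN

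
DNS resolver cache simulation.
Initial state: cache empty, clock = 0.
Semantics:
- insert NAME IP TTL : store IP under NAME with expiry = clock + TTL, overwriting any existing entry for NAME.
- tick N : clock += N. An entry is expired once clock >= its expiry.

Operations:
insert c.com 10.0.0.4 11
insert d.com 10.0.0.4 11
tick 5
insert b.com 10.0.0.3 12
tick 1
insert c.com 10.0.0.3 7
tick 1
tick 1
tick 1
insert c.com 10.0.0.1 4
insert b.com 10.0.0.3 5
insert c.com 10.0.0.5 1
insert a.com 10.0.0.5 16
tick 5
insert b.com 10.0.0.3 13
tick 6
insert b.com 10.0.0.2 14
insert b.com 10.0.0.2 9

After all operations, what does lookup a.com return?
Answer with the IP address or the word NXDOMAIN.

Op 1: insert c.com -> 10.0.0.4 (expiry=0+11=11). clock=0
Op 2: insert d.com -> 10.0.0.4 (expiry=0+11=11). clock=0
Op 3: tick 5 -> clock=5.
Op 4: insert b.com -> 10.0.0.3 (expiry=5+12=17). clock=5
Op 5: tick 1 -> clock=6.
Op 6: insert c.com -> 10.0.0.3 (expiry=6+7=13). clock=6
Op 7: tick 1 -> clock=7.
Op 8: tick 1 -> clock=8.
Op 9: tick 1 -> clock=9.
Op 10: insert c.com -> 10.0.0.1 (expiry=9+4=13). clock=9
Op 11: insert b.com -> 10.0.0.3 (expiry=9+5=14). clock=9
Op 12: insert c.com -> 10.0.0.5 (expiry=9+1=10). clock=9
Op 13: insert a.com -> 10.0.0.5 (expiry=9+16=25). clock=9
Op 14: tick 5 -> clock=14. purged={b.com,c.com,d.com}
Op 15: insert b.com -> 10.0.0.3 (expiry=14+13=27). clock=14
Op 16: tick 6 -> clock=20.
Op 17: insert b.com -> 10.0.0.2 (expiry=20+14=34). clock=20
Op 18: insert b.com -> 10.0.0.2 (expiry=20+9=29). clock=20
lookup a.com: present, ip=10.0.0.5 expiry=25 > clock=20

Answer: 10.0.0.5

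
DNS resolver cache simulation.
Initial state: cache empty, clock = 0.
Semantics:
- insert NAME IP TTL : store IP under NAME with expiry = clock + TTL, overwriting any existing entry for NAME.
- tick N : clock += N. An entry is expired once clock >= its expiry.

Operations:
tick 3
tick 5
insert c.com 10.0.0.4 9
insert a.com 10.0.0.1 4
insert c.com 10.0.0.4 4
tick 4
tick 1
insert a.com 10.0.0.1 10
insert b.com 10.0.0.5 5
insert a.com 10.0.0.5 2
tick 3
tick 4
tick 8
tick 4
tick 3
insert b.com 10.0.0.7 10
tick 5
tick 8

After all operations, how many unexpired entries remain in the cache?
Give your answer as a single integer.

Answer: 0

Derivation:
Op 1: tick 3 -> clock=3.
Op 2: tick 5 -> clock=8.
Op 3: insert c.com -> 10.0.0.4 (expiry=8+9=17). clock=8
Op 4: insert a.com -> 10.0.0.1 (expiry=8+4=12). clock=8
Op 5: insert c.com -> 10.0.0.4 (expiry=8+4=12). clock=8
Op 6: tick 4 -> clock=12. purged={a.com,c.com}
Op 7: tick 1 -> clock=13.
Op 8: insert a.com -> 10.0.0.1 (expiry=13+10=23). clock=13
Op 9: insert b.com -> 10.0.0.5 (expiry=13+5=18). clock=13
Op 10: insert a.com -> 10.0.0.5 (expiry=13+2=15). clock=13
Op 11: tick 3 -> clock=16. purged={a.com}
Op 12: tick 4 -> clock=20. purged={b.com}
Op 13: tick 8 -> clock=28.
Op 14: tick 4 -> clock=32.
Op 15: tick 3 -> clock=35.
Op 16: insert b.com -> 10.0.0.7 (expiry=35+10=45). clock=35
Op 17: tick 5 -> clock=40.
Op 18: tick 8 -> clock=48. purged={b.com}
Final cache (unexpired): {} -> size=0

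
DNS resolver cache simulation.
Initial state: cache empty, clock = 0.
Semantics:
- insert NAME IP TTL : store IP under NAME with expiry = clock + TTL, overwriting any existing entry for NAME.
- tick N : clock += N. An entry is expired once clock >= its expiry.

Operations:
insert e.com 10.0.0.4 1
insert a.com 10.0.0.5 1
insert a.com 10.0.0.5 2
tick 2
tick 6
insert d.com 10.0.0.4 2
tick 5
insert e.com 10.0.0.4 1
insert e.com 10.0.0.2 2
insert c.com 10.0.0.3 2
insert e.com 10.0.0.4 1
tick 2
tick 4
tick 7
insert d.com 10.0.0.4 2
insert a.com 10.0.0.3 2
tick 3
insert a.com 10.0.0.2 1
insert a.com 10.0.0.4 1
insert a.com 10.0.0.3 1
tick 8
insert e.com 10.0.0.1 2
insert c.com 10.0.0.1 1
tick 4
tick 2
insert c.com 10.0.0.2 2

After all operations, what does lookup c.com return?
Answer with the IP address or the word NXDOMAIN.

Answer: 10.0.0.2

Derivation:
Op 1: insert e.com -> 10.0.0.4 (expiry=0+1=1). clock=0
Op 2: insert a.com -> 10.0.0.5 (expiry=0+1=1). clock=0
Op 3: insert a.com -> 10.0.0.5 (expiry=0+2=2). clock=0
Op 4: tick 2 -> clock=2. purged={a.com,e.com}
Op 5: tick 6 -> clock=8.
Op 6: insert d.com -> 10.0.0.4 (expiry=8+2=10). clock=8
Op 7: tick 5 -> clock=13. purged={d.com}
Op 8: insert e.com -> 10.0.0.4 (expiry=13+1=14). clock=13
Op 9: insert e.com -> 10.0.0.2 (expiry=13+2=15). clock=13
Op 10: insert c.com -> 10.0.0.3 (expiry=13+2=15). clock=13
Op 11: insert e.com -> 10.0.0.4 (expiry=13+1=14). clock=13
Op 12: tick 2 -> clock=15. purged={c.com,e.com}
Op 13: tick 4 -> clock=19.
Op 14: tick 7 -> clock=26.
Op 15: insert d.com -> 10.0.0.4 (expiry=26+2=28). clock=26
Op 16: insert a.com -> 10.0.0.3 (expiry=26+2=28). clock=26
Op 17: tick 3 -> clock=29. purged={a.com,d.com}
Op 18: insert a.com -> 10.0.0.2 (expiry=29+1=30). clock=29
Op 19: insert a.com -> 10.0.0.4 (expiry=29+1=30). clock=29
Op 20: insert a.com -> 10.0.0.3 (expiry=29+1=30). clock=29
Op 21: tick 8 -> clock=37. purged={a.com}
Op 22: insert e.com -> 10.0.0.1 (expiry=37+2=39). clock=37
Op 23: insert c.com -> 10.0.0.1 (expiry=37+1=38). clock=37
Op 24: tick 4 -> clock=41. purged={c.com,e.com}
Op 25: tick 2 -> clock=43.
Op 26: insert c.com -> 10.0.0.2 (expiry=43+2=45). clock=43
lookup c.com: present, ip=10.0.0.2 expiry=45 > clock=43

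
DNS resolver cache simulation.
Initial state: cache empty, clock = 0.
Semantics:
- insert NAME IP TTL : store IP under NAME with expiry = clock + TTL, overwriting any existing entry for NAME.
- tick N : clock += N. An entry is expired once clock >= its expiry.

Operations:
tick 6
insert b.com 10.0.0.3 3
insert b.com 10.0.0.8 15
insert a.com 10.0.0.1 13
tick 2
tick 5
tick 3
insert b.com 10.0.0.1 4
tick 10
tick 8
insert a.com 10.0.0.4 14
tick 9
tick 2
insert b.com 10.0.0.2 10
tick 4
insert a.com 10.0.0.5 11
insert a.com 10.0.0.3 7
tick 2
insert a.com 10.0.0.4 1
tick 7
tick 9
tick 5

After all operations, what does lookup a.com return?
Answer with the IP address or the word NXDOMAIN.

Answer: NXDOMAIN

Derivation:
Op 1: tick 6 -> clock=6.
Op 2: insert b.com -> 10.0.0.3 (expiry=6+3=9). clock=6
Op 3: insert b.com -> 10.0.0.8 (expiry=6+15=21). clock=6
Op 4: insert a.com -> 10.0.0.1 (expiry=6+13=19). clock=6
Op 5: tick 2 -> clock=8.
Op 6: tick 5 -> clock=13.
Op 7: tick 3 -> clock=16.
Op 8: insert b.com -> 10.0.0.1 (expiry=16+4=20). clock=16
Op 9: tick 10 -> clock=26. purged={a.com,b.com}
Op 10: tick 8 -> clock=34.
Op 11: insert a.com -> 10.0.0.4 (expiry=34+14=48). clock=34
Op 12: tick 9 -> clock=43.
Op 13: tick 2 -> clock=45.
Op 14: insert b.com -> 10.0.0.2 (expiry=45+10=55). clock=45
Op 15: tick 4 -> clock=49. purged={a.com}
Op 16: insert a.com -> 10.0.0.5 (expiry=49+11=60). clock=49
Op 17: insert a.com -> 10.0.0.3 (expiry=49+7=56). clock=49
Op 18: tick 2 -> clock=51.
Op 19: insert a.com -> 10.0.0.4 (expiry=51+1=52). clock=51
Op 20: tick 7 -> clock=58. purged={a.com,b.com}
Op 21: tick 9 -> clock=67.
Op 22: tick 5 -> clock=72.
lookup a.com: not in cache (expired or never inserted)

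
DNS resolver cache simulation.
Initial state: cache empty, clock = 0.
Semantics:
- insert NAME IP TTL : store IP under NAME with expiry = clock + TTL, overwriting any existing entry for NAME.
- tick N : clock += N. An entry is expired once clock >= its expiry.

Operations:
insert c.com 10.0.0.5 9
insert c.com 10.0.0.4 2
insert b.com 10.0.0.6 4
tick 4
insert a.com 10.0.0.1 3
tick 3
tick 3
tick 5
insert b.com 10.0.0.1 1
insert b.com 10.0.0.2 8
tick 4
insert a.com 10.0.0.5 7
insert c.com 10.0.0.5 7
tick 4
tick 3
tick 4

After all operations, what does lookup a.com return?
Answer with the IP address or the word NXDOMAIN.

Answer: NXDOMAIN

Derivation:
Op 1: insert c.com -> 10.0.0.5 (expiry=0+9=9). clock=0
Op 2: insert c.com -> 10.0.0.4 (expiry=0+2=2). clock=0
Op 3: insert b.com -> 10.0.0.6 (expiry=0+4=4). clock=0
Op 4: tick 4 -> clock=4. purged={b.com,c.com}
Op 5: insert a.com -> 10.0.0.1 (expiry=4+3=7). clock=4
Op 6: tick 3 -> clock=7. purged={a.com}
Op 7: tick 3 -> clock=10.
Op 8: tick 5 -> clock=15.
Op 9: insert b.com -> 10.0.0.1 (expiry=15+1=16). clock=15
Op 10: insert b.com -> 10.0.0.2 (expiry=15+8=23). clock=15
Op 11: tick 4 -> clock=19.
Op 12: insert a.com -> 10.0.0.5 (expiry=19+7=26). clock=19
Op 13: insert c.com -> 10.0.0.5 (expiry=19+7=26). clock=19
Op 14: tick 4 -> clock=23. purged={b.com}
Op 15: tick 3 -> clock=26. purged={a.com,c.com}
Op 16: tick 4 -> clock=30.
lookup a.com: not in cache (expired or never inserted)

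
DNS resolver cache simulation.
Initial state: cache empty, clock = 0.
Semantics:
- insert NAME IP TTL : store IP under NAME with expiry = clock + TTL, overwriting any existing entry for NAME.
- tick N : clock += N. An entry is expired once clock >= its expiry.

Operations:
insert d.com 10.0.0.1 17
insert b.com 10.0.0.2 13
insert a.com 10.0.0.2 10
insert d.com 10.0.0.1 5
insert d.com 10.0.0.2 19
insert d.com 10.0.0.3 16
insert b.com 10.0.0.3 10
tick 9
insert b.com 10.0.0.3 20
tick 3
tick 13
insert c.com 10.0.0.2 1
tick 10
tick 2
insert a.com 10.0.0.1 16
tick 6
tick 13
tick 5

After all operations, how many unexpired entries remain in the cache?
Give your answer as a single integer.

Op 1: insert d.com -> 10.0.0.1 (expiry=0+17=17). clock=0
Op 2: insert b.com -> 10.0.0.2 (expiry=0+13=13). clock=0
Op 3: insert a.com -> 10.0.0.2 (expiry=0+10=10). clock=0
Op 4: insert d.com -> 10.0.0.1 (expiry=0+5=5). clock=0
Op 5: insert d.com -> 10.0.0.2 (expiry=0+19=19). clock=0
Op 6: insert d.com -> 10.0.0.3 (expiry=0+16=16). clock=0
Op 7: insert b.com -> 10.0.0.3 (expiry=0+10=10). clock=0
Op 8: tick 9 -> clock=9.
Op 9: insert b.com -> 10.0.0.3 (expiry=9+20=29). clock=9
Op 10: tick 3 -> clock=12. purged={a.com}
Op 11: tick 13 -> clock=25. purged={d.com}
Op 12: insert c.com -> 10.0.0.2 (expiry=25+1=26). clock=25
Op 13: tick 10 -> clock=35. purged={b.com,c.com}
Op 14: tick 2 -> clock=37.
Op 15: insert a.com -> 10.0.0.1 (expiry=37+16=53). clock=37
Op 16: tick 6 -> clock=43.
Op 17: tick 13 -> clock=56. purged={a.com}
Op 18: tick 5 -> clock=61.
Final cache (unexpired): {} -> size=0

Answer: 0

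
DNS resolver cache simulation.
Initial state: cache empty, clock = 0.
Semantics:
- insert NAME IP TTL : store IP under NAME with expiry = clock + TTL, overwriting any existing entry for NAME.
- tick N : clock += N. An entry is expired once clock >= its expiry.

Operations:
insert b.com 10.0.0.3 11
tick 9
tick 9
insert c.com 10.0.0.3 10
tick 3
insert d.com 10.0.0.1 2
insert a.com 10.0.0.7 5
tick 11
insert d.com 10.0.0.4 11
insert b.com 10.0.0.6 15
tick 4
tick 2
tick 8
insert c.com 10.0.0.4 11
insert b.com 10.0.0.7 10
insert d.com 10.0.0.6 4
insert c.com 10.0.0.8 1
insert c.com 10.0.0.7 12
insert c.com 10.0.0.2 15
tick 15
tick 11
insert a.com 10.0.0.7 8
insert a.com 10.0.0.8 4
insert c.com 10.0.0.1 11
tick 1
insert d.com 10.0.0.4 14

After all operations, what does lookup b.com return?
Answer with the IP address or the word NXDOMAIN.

Op 1: insert b.com -> 10.0.0.3 (expiry=0+11=11). clock=0
Op 2: tick 9 -> clock=9.
Op 3: tick 9 -> clock=18. purged={b.com}
Op 4: insert c.com -> 10.0.0.3 (expiry=18+10=28). clock=18
Op 5: tick 3 -> clock=21.
Op 6: insert d.com -> 10.0.0.1 (expiry=21+2=23). clock=21
Op 7: insert a.com -> 10.0.0.7 (expiry=21+5=26). clock=21
Op 8: tick 11 -> clock=32. purged={a.com,c.com,d.com}
Op 9: insert d.com -> 10.0.0.4 (expiry=32+11=43). clock=32
Op 10: insert b.com -> 10.0.0.6 (expiry=32+15=47). clock=32
Op 11: tick 4 -> clock=36.
Op 12: tick 2 -> clock=38.
Op 13: tick 8 -> clock=46. purged={d.com}
Op 14: insert c.com -> 10.0.0.4 (expiry=46+11=57). clock=46
Op 15: insert b.com -> 10.0.0.7 (expiry=46+10=56). clock=46
Op 16: insert d.com -> 10.0.0.6 (expiry=46+4=50). clock=46
Op 17: insert c.com -> 10.0.0.8 (expiry=46+1=47). clock=46
Op 18: insert c.com -> 10.0.0.7 (expiry=46+12=58). clock=46
Op 19: insert c.com -> 10.0.0.2 (expiry=46+15=61). clock=46
Op 20: tick 15 -> clock=61. purged={b.com,c.com,d.com}
Op 21: tick 11 -> clock=72.
Op 22: insert a.com -> 10.0.0.7 (expiry=72+8=80). clock=72
Op 23: insert a.com -> 10.0.0.8 (expiry=72+4=76). clock=72
Op 24: insert c.com -> 10.0.0.1 (expiry=72+11=83). clock=72
Op 25: tick 1 -> clock=73.
Op 26: insert d.com -> 10.0.0.4 (expiry=73+14=87). clock=73
lookup b.com: not in cache (expired or never inserted)

Answer: NXDOMAIN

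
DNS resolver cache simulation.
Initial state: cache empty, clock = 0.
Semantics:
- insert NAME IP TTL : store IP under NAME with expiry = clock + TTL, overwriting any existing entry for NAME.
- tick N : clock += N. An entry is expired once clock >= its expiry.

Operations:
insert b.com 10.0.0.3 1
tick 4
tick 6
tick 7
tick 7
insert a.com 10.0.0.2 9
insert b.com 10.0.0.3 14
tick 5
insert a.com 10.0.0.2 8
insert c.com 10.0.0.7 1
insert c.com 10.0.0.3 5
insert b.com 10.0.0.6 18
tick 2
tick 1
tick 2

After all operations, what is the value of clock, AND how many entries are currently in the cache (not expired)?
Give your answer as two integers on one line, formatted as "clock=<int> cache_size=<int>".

Op 1: insert b.com -> 10.0.0.3 (expiry=0+1=1). clock=0
Op 2: tick 4 -> clock=4. purged={b.com}
Op 3: tick 6 -> clock=10.
Op 4: tick 7 -> clock=17.
Op 5: tick 7 -> clock=24.
Op 6: insert a.com -> 10.0.0.2 (expiry=24+9=33). clock=24
Op 7: insert b.com -> 10.0.0.3 (expiry=24+14=38). clock=24
Op 8: tick 5 -> clock=29.
Op 9: insert a.com -> 10.0.0.2 (expiry=29+8=37). clock=29
Op 10: insert c.com -> 10.0.0.7 (expiry=29+1=30). clock=29
Op 11: insert c.com -> 10.0.0.3 (expiry=29+5=34). clock=29
Op 12: insert b.com -> 10.0.0.6 (expiry=29+18=47). clock=29
Op 13: tick 2 -> clock=31.
Op 14: tick 1 -> clock=32.
Op 15: tick 2 -> clock=34. purged={c.com}
Final clock = 34
Final cache (unexpired): {a.com,b.com} -> size=2

Answer: clock=34 cache_size=2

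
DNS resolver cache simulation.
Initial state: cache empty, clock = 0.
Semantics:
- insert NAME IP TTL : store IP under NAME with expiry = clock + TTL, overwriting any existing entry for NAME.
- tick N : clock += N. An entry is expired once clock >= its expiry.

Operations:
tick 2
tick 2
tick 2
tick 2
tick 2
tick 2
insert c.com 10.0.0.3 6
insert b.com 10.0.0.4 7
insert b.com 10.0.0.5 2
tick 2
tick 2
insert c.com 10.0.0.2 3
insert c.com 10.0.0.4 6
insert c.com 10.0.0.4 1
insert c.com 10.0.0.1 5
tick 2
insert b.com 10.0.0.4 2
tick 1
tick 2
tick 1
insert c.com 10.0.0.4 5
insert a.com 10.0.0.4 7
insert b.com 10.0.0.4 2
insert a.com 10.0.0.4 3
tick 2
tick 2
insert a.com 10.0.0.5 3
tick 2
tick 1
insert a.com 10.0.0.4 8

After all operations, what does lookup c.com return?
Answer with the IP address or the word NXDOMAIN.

Op 1: tick 2 -> clock=2.
Op 2: tick 2 -> clock=4.
Op 3: tick 2 -> clock=6.
Op 4: tick 2 -> clock=8.
Op 5: tick 2 -> clock=10.
Op 6: tick 2 -> clock=12.
Op 7: insert c.com -> 10.0.0.3 (expiry=12+6=18). clock=12
Op 8: insert b.com -> 10.0.0.4 (expiry=12+7=19). clock=12
Op 9: insert b.com -> 10.0.0.5 (expiry=12+2=14). clock=12
Op 10: tick 2 -> clock=14. purged={b.com}
Op 11: tick 2 -> clock=16.
Op 12: insert c.com -> 10.0.0.2 (expiry=16+3=19). clock=16
Op 13: insert c.com -> 10.0.0.4 (expiry=16+6=22). clock=16
Op 14: insert c.com -> 10.0.0.4 (expiry=16+1=17). clock=16
Op 15: insert c.com -> 10.0.0.1 (expiry=16+5=21). clock=16
Op 16: tick 2 -> clock=18.
Op 17: insert b.com -> 10.0.0.4 (expiry=18+2=20). clock=18
Op 18: tick 1 -> clock=19.
Op 19: tick 2 -> clock=21. purged={b.com,c.com}
Op 20: tick 1 -> clock=22.
Op 21: insert c.com -> 10.0.0.4 (expiry=22+5=27). clock=22
Op 22: insert a.com -> 10.0.0.4 (expiry=22+7=29). clock=22
Op 23: insert b.com -> 10.0.0.4 (expiry=22+2=24). clock=22
Op 24: insert a.com -> 10.0.0.4 (expiry=22+3=25). clock=22
Op 25: tick 2 -> clock=24. purged={b.com}
Op 26: tick 2 -> clock=26. purged={a.com}
Op 27: insert a.com -> 10.0.0.5 (expiry=26+3=29). clock=26
Op 28: tick 2 -> clock=28. purged={c.com}
Op 29: tick 1 -> clock=29. purged={a.com}
Op 30: insert a.com -> 10.0.0.4 (expiry=29+8=37). clock=29
lookup c.com: not in cache (expired or never inserted)

Answer: NXDOMAIN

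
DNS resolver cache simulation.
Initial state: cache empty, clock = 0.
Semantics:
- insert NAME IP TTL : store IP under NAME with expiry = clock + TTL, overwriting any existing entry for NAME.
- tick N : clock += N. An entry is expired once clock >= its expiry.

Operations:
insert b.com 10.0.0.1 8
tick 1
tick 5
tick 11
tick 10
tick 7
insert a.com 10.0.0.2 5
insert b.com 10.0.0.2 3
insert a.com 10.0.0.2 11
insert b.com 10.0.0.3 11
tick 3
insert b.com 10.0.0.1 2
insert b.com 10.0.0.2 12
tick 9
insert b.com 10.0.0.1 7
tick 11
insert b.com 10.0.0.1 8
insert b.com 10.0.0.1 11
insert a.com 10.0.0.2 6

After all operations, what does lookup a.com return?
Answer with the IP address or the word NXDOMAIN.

Answer: 10.0.0.2

Derivation:
Op 1: insert b.com -> 10.0.0.1 (expiry=0+8=8). clock=0
Op 2: tick 1 -> clock=1.
Op 3: tick 5 -> clock=6.
Op 4: tick 11 -> clock=17. purged={b.com}
Op 5: tick 10 -> clock=27.
Op 6: tick 7 -> clock=34.
Op 7: insert a.com -> 10.0.0.2 (expiry=34+5=39). clock=34
Op 8: insert b.com -> 10.0.0.2 (expiry=34+3=37). clock=34
Op 9: insert a.com -> 10.0.0.2 (expiry=34+11=45). clock=34
Op 10: insert b.com -> 10.0.0.3 (expiry=34+11=45). clock=34
Op 11: tick 3 -> clock=37.
Op 12: insert b.com -> 10.0.0.1 (expiry=37+2=39). clock=37
Op 13: insert b.com -> 10.0.0.2 (expiry=37+12=49). clock=37
Op 14: tick 9 -> clock=46. purged={a.com}
Op 15: insert b.com -> 10.0.0.1 (expiry=46+7=53). clock=46
Op 16: tick 11 -> clock=57. purged={b.com}
Op 17: insert b.com -> 10.0.0.1 (expiry=57+8=65). clock=57
Op 18: insert b.com -> 10.0.0.1 (expiry=57+11=68). clock=57
Op 19: insert a.com -> 10.0.0.2 (expiry=57+6=63). clock=57
lookup a.com: present, ip=10.0.0.2 expiry=63 > clock=57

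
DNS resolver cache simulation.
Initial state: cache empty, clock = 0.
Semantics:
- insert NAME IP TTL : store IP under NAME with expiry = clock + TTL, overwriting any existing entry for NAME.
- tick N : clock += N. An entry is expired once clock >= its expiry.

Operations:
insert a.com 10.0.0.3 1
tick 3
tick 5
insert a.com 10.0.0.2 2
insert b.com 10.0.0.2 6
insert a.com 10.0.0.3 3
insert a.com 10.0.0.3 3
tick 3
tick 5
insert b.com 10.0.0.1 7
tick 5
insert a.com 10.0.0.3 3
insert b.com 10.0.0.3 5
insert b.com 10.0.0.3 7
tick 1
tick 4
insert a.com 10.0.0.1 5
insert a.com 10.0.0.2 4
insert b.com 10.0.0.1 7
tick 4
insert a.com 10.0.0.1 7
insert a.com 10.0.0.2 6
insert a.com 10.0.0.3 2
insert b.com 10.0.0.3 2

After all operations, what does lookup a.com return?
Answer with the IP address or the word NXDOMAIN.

Answer: 10.0.0.3

Derivation:
Op 1: insert a.com -> 10.0.0.3 (expiry=0+1=1). clock=0
Op 2: tick 3 -> clock=3. purged={a.com}
Op 3: tick 5 -> clock=8.
Op 4: insert a.com -> 10.0.0.2 (expiry=8+2=10). clock=8
Op 5: insert b.com -> 10.0.0.2 (expiry=8+6=14). clock=8
Op 6: insert a.com -> 10.0.0.3 (expiry=8+3=11). clock=8
Op 7: insert a.com -> 10.0.0.3 (expiry=8+3=11). clock=8
Op 8: tick 3 -> clock=11. purged={a.com}
Op 9: tick 5 -> clock=16. purged={b.com}
Op 10: insert b.com -> 10.0.0.1 (expiry=16+7=23). clock=16
Op 11: tick 5 -> clock=21.
Op 12: insert a.com -> 10.0.0.3 (expiry=21+3=24). clock=21
Op 13: insert b.com -> 10.0.0.3 (expiry=21+5=26). clock=21
Op 14: insert b.com -> 10.0.0.3 (expiry=21+7=28). clock=21
Op 15: tick 1 -> clock=22.
Op 16: tick 4 -> clock=26. purged={a.com}
Op 17: insert a.com -> 10.0.0.1 (expiry=26+5=31). clock=26
Op 18: insert a.com -> 10.0.0.2 (expiry=26+4=30). clock=26
Op 19: insert b.com -> 10.0.0.1 (expiry=26+7=33). clock=26
Op 20: tick 4 -> clock=30. purged={a.com}
Op 21: insert a.com -> 10.0.0.1 (expiry=30+7=37). clock=30
Op 22: insert a.com -> 10.0.0.2 (expiry=30+6=36). clock=30
Op 23: insert a.com -> 10.0.0.3 (expiry=30+2=32). clock=30
Op 24: insert b.com -> 10.0.0.3 (expiry=30+2=32). clock=30
lookup a.com: present, ip=10.0.0.3 expiry=32 > clock=30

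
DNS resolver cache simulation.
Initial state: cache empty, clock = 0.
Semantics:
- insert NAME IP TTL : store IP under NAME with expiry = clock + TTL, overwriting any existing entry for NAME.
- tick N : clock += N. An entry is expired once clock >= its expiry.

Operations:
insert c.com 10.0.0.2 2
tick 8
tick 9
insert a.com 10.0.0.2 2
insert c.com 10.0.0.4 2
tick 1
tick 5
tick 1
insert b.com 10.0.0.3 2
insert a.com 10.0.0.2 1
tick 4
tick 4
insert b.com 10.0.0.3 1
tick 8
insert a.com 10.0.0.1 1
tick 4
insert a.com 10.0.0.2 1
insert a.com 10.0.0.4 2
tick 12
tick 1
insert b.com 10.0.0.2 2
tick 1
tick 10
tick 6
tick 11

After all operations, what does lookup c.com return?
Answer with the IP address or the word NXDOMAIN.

Op 1: insert c.com -> 10.0.0.2 (expiry=0+2=2). clock=0
Op 2: tick 8 -> clock=8. purged={c.com}
Op 3: tick 9 -> clock=17.
Op 4: insert a.com -> 10.0.0.2 (expiry=17+2=19). clock=17
Op 5: insert c.com -> 10.0.0.4 (expiry=17+2=19). clock=17
Op 6: tick 1 -> clock=18.
Op 7: tick 5 -> clock=23. purged={a.com,c.com}
Op 8: tick 1 -> clock=24.
Op 9: insert b.com -> 10.0.0.3 (expiry=24+2=26). clock=24
Op 10: insert a.com -> 10.0.0.2 (expiry=24+1=25). clock=24
Op 11: tick 4 -> clock=28. purged={a.com,b.com}
Op 12: tick 4 -> clock=32.
Op 13: insert b.com -> 10.0.0.3 (expiry=32+1=33). clock=32
Op 14: tick 8 -> clock=40. purged={b.com}
Op 15: insert a.com -> 10.0.0.1 (expiry=40+1=41). clock=40
Op 16: tick 4 -> clock=44. purged={a.com}
Op 17: insert a.com -> 10.0.0.2 (expiry=44+1=45). clock=44
Op 18: insert a.com -> 10.0.0.4 (expiry=44+2=46). clock=44
Op 19: tick 12 -> clock=56. purged={a.com}
Op 20: tick 1 -> clock=57.
Op 21: insert b.com -> 10.0.0.2 (expiry=57+2=59). clock=57
Op 22: tick 1 -> clock=58.
Op 23: tick 10 -> clock=68. purged={b.com}
Op 24: tick 6 -> clock=74.
Op 25: tick 11 -> clock=85.
lookup c.com: not in cache (expired or never inserted)

Answer: NXDOMAIN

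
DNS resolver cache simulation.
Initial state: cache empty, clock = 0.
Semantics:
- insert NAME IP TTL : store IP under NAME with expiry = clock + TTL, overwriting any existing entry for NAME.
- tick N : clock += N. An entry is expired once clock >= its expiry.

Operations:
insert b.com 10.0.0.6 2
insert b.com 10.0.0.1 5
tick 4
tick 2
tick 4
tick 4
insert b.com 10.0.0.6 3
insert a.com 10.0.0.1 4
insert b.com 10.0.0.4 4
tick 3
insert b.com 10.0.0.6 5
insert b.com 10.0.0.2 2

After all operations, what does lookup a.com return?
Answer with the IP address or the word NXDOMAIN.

Answer: 10.0.0.1

Derivation:
Op 1: insert b.com -> 10.0.0.6 (expiry=0+2=2). clock=0
Op 2: insert b.com -> 10.0.0.1 (expiry=0+5=5). clock=0
Op 3: tick 4 -> clock=4.
Op 4: tick 2 -> clock=6. purged={b.com}
Op 5: tick 4 -> clock=10.
Op 6: tick 4 -> clock=14.
Op 7: insert b.com -> 10.0.0.6 (expiry=14+3=17). clock=14
Op 8: insert a.com -> 10.0.0.1 (expiry=14+4=18). clock=14
Op 9: insert b.com -> 10.0.0.4 (expiry=14+4=18). clock=14
Op 10: tick 3 -> clock=17.
Op 11: insert b.com -> 10.0.0.6 (expiry=17+5=22). clock=17
Op 12: insert b.com -> 10.0.0.2 (expiry=17+2=19). clock=17
lookup a.com: present, ip=10.0.0.1 expiry=18 > clock=17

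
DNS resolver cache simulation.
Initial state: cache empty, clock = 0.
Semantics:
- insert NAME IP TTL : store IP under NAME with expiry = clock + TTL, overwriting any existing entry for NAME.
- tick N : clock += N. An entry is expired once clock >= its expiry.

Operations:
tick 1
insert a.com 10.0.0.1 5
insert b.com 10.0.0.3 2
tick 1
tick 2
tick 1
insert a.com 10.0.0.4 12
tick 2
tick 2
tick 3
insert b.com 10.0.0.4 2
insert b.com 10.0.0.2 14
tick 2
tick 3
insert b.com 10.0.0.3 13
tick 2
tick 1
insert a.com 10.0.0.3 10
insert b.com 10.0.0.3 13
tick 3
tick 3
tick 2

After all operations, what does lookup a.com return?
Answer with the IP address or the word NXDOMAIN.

Op 1: tick 1 -> clock=1.
Op 2: insert a.com -> 10.0.0.1 (expiry=1+5=6). clock=1
Op 3: insert b.com -> 10.0.0.3 (expiry=1+2=3). clock=1
Op 4: tick 1 -> clock=2.
Op 5: tick 2 -> clock=4. purged={b.com}
Op 6: tick 1 -> clock=5.
Op 7: insert a.com -> 10.0.0.4 (expiry=5+12=17). clock=5
Op 8: tick 2 -> clock=7.
Op 9: tick 2 -> clock=9.
Op 10: tick 3 -> clock=12.
Op 11: insert b.com -> 10.0.0.4 (expiry=12+2=14). clock=12
Op 12: insert b.com -> 10.0.0.2 (expiry=12+14=26). clock=12
Op 13: tick 2 -> clock=14.
Op 14: tick 3 -> clock=17. purged={a.com}
Op 15: insert b.com -> 10.0.0.3 (expiry=17+13=30). clock=17
Op 16: tick 2 -> clock=19.
Op 17: tick 1 -> clock=20.
Op 18: insert a.com -> 10.0.0.3 (expiry=20+10=30). clock=20
Op 19: insert b.com -> 10.0.0.3 (expiry=20+13=33). clock=20
Op 20: tick 3 -> clock=23.
Op 21: tick 3 -> clock=26.
Op 22: tick 2 -> clock=28.
lookup a.com: present, ip=10.0.0.3 expiry=30 > clock=28

Answer: 10.0.0.3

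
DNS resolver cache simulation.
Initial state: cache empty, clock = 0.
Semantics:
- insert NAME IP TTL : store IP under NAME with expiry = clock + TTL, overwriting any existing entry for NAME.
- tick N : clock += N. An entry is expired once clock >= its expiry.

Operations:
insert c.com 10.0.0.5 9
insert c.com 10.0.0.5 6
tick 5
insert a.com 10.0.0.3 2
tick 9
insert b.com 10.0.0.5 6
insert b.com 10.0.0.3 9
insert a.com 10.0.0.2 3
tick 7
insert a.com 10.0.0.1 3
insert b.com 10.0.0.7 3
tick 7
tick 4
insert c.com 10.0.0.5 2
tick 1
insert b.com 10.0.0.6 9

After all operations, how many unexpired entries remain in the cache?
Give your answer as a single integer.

Op 1: insert c.com -> 10.0.0.5 (expiry=0+9=9). clock=0
Op 2: insert c.com -> 10.0.0.5 (expiry=0+6=6). clock=0
Op 3: tick 5 -> clock=5.
Op 4: insert a.com -> 10.0.0.3 (expiry=5+2=7). clock=5
Op 5: tick 9 -> clock=14. purged={a.com,c.com}
Op 6: insert b.com -> 10.0.0.5 (expiry=14+6=20). clock=14
Op 7: insert b.com -> 10.0.0.3 (expiry=14+9=23). clock=14
Op 8: insert a.com -> 10.0.0.2 (expiry=14+3=17). clock=14
Op 9: tick 7 -> clock=21. purged={a.com}
Op 10: insert a.com -> 10.0.0.1 (expiry=21+3=24). clock=21
Op 11: insert b.com -> 10.0.0.7 (expiry=21+3=24). clock=21
Op 12: tick 7 -> clock=28. purged={a.com,b.com}
Op 13: tick 4 -> clock=32.
Op 14: insert c.com -> 10.0.0.5 (expiry=32+2=34). clock=32
Op 15: tick 1 -> clock=33.
Op 16: insert b.com -> 10.0.0.6 (expiry=33+9=42). clock=33
Final cache (unexpired): {b.com,c.com} -> size=2

Answer: 2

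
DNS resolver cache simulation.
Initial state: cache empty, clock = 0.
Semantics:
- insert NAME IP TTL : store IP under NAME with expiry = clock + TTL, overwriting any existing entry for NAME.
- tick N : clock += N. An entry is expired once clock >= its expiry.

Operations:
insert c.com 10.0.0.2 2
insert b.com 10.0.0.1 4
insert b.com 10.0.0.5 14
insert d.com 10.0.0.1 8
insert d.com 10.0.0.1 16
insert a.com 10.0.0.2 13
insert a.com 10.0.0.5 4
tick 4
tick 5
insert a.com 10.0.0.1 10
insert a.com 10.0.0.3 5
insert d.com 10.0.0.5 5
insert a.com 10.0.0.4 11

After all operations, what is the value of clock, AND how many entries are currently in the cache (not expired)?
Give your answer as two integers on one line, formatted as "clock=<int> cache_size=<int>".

Op 1: insert c.com -> 10.0.0.2 (expiry=0+2=2). clock=0
Op 2: insert b.com -> 10.0.0.1 (expiry=0+4=4). clock=0
Op 3: insert b.com -> 10.0.0.5 (expiry=0+14=14). clock=0
Op 4: insert d.com -> 10.0.0.1 (expiry=0+8=8). clock=0
Op 5: insert d.com -> 10.0.0.1 (expiry=0+16=16). clock=0
Op 6: insert a.com -> 10.0.0.2 (expiry=0+13=13). clock=0
Op 7: insert a.com -> 10.0.0.5 (expiry=0+4=4). clock=0
Op 8: tick 4 -> clock=4. purged={a.com,c.com}
Op 9: tick 5 -> clock=9.
Op 10: insert a.com -> 10.0.0.1 (expiry=9+10=19). clock=9
Op 11: insert a.com -> 10.0.0.3 (expiry=9+5=14). clock=9
Op 12: insert d.com -> 10.0.0.5 (expiry=9+5=14). clock=9
Op 13: insert a.com -> 10.0.0.4 (expiry=9+11=20). clock=9
Final clock = 9
Final cache (unexpired): {a.com,b.com,d.com} -> size=3

Answer: clock=9 cache_size=3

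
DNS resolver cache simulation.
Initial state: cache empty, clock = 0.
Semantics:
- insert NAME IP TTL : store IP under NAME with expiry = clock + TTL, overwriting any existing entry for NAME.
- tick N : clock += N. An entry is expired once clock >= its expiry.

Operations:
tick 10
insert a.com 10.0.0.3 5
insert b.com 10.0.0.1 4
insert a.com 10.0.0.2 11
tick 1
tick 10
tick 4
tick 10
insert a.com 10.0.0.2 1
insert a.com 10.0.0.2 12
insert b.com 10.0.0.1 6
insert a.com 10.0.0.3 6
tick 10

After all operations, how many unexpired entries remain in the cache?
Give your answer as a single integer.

Op 1: tick 10 -> clock=10.
Op 2: insert a.com -> 10.0.0.3 (expiry=10+5=15). clock=10
Op 3: insert b.com -> 10.0.0.1 (expiry=10+4=14). clock=10
Op 4: insert a.com -> 10.0.0.2 (expiry=10+11=21). clock=10
Op 5: tick 1 -> clock=11.
Op 6: tick 10 -> clock=21. purged={a.com,b.com}
Op 7: tick 4 -> clock=25.
Op 8: tick 10 -> clock=35.
Op 9: insert a.com -> 10.0.0.2 (expiry=35+1=36). clock=35
Op 10: insert a.com -> 10.0.0.2 (expiry=35+12=47). clock=35
Op 11: insert b.com -> 10.0.0.1 (expiry=35+6=41). clock=35
Op 12: insert a.com -> 10.0.0.3 (expiry=35+6=41). clock=35
Op 13: tick 10 -> clock=45. purged={a.com,b.com}
Final cache (unexpired): {} -> size=0

Answer: 0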